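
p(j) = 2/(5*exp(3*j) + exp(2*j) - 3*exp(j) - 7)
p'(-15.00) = 0.00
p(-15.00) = -0.29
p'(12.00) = 0.00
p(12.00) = 0.00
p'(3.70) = -0.00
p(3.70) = 0.00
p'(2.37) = -0.00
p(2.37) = 0.00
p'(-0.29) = -0.24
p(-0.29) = -0.30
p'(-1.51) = 0.01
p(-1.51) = -0.26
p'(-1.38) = 0.01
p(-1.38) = -0.26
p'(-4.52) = 0.00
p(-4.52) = -0.28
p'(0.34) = -3.86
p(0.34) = 0.43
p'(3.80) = -0.00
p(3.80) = 0.00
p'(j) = 2*(-15*exp(3*j) - 2*exp(2*j) + 3*exp(j))/(5*exp(3*j) + exp(2*j) - 3*exp(j) - 7)^2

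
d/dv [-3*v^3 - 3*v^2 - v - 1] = -9*v^2 - 6*v - 1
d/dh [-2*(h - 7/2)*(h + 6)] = -4*h - 5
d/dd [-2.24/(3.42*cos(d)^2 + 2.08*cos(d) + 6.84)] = -(15.3216*cos(d) + 4.6592)*sin(d)/(3.42*cos(d)^2 + 2.08*cos(d) + 6.84)^2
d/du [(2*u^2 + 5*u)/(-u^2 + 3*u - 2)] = (11*u^2 - 8*u - 10)/(u^4 - 6*u^3 + 13*u^2 - 12*u + 4)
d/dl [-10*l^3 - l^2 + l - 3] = -30*l^2 - 2*l + 1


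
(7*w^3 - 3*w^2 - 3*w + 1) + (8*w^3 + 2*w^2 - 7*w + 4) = 15*w^3 - w^2 - 10*w + 5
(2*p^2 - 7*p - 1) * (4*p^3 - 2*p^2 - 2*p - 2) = 8*p^5 - 32*p^4 + 6*p^3 + 12*p^2 + 16*p + 2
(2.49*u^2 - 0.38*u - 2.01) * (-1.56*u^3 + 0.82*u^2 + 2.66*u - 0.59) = -3.8844*u^5 + 2.6346*u^4 + 9.4474*u^3 - 4.1281*u^2 - 5.1224*u + 1.1859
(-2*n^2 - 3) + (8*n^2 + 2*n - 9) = 6*n^2 + 2*n - 12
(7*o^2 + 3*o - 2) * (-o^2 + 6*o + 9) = -7*o^4 + 39*o^3 + 83*o^2 + 15*o - 18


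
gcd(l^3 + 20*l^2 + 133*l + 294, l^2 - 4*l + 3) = 1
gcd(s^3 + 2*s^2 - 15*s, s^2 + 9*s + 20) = s + 5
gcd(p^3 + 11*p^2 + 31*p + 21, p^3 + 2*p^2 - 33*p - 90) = p + 3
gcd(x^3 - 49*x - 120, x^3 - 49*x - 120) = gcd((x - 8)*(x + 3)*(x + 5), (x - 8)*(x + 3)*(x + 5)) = x^3 - 49*x - 120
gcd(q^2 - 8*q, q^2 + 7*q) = q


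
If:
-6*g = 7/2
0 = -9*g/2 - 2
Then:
No Solution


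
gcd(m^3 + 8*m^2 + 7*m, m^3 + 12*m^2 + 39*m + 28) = m^2 + 8*m + 7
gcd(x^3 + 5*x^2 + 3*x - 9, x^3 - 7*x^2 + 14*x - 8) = x - 1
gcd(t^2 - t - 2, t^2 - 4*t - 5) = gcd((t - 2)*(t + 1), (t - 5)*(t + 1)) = t + 1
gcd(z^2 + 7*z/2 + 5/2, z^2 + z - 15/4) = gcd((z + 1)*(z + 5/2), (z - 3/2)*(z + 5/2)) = z + 5/2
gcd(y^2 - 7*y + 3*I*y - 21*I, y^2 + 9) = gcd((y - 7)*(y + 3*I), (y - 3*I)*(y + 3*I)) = y + 3*I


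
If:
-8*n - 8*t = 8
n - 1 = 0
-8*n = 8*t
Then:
No Solution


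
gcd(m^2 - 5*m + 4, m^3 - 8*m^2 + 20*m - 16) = m - 4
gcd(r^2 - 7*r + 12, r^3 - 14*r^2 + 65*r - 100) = r - 4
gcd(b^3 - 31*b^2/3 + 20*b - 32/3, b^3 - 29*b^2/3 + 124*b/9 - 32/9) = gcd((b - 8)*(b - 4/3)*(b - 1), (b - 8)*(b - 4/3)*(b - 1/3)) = b^2 - 28*b/3 + 32/3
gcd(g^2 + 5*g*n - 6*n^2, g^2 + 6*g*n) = g + 6*n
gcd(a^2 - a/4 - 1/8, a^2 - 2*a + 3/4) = a - 1/2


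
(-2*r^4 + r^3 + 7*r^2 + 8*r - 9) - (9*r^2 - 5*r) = -2*r^4 + r^3 - 2*r^2 + 13*r - 9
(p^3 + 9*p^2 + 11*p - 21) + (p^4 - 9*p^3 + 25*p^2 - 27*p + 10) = p^4 - 8*p^3 + 34*p^2 - 16*p - 11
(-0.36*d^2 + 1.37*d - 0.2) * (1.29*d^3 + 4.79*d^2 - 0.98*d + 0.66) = -0.4644*d^5 + 0.0429000000000002*d^4 + 6.6571*d^3 - 2.5382*d^2 + 1.1002*d - 0.132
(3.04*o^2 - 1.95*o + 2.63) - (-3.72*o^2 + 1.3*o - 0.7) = 6.76*o^2 - 3.25*o + 3.33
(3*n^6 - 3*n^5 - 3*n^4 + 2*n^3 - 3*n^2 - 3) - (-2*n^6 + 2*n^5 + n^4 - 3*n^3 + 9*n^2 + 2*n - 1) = 5*n^6 - 5*n^5 - 4*n^4 + 5*n^3 - 12*n^2 - 2*n - 2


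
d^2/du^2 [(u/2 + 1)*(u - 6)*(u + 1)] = 3*u - 3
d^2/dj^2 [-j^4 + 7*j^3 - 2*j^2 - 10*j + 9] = -12*j^2 + 42*j - 4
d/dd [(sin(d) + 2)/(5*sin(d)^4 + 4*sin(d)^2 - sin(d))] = (-15*sin(d)^4 - 40*sin(d)^3 - 4*sin(d)^2 - 16*sin(d) + 2)*cos(d)/((5*sin(d)^3 + 4*sin(d) - 1)^2*sin(d)^2)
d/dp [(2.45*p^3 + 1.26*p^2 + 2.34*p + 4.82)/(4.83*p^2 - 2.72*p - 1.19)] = (11.8335*p^4 - 13.328*p^3 - 23.4759*p^2 - 49.56*p + 10.3258)/(23.3289*p^4 - 26.2752*p^3 - 4.097*p^2 + 6.4736*p + 1.4161)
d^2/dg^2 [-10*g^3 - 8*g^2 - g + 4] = -60*g - 16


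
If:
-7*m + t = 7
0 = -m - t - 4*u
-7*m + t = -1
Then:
No Solution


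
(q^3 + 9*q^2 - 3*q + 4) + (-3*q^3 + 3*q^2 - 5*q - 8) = -2*q^3 + 12*q^2 - 8*q - 4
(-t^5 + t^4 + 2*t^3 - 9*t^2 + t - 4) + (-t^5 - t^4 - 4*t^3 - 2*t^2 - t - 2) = -2*t^5 - 2*t^3 - 11*t^2 - 6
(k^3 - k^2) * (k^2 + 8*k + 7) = k^5 + 7*k^4 - k^3 - 7*k^2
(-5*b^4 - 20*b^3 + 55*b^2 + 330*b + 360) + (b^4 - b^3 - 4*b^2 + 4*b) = -4*b^4 - 21*b^3 + 51*b^2 + 334*b + 360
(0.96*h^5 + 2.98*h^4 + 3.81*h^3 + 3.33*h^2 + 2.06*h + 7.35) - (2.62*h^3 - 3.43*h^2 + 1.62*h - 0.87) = 0.96*h^5 + 2.98*h^4 + 1.19*h^3 + 6.76*h^2 + 0.44*h + 8.22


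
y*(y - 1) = y^2 - y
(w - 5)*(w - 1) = w^2 - 6*w + 5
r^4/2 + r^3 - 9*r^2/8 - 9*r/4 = r*(r/2 + 1)*(r - 3/2)*(r + 3/2)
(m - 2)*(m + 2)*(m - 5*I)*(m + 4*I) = m^4 - I*m^3 + 16*m^2 + 4*I*m - 80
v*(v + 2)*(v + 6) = v^3 + 8*v^2 + 12*v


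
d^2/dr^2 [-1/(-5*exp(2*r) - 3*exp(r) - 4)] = (2*(10*exp(r) + 3)^2*exp(r) - (20*exp(r) + 3)*(5*exp(2*r) + 3*exp(r) + 4))*exp(r)/(5*exp(2*r) + 3*exp(r) + 4)^3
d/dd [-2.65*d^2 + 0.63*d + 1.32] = 0.63 - 5.3*d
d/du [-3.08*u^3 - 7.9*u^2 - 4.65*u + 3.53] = -9.24*u^2 - 15.8*u - 4.65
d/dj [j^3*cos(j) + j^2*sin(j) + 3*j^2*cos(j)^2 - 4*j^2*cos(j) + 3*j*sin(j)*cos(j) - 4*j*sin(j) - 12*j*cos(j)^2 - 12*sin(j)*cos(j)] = -j^3*sin(j) - 3*j^2*sin(2*j) + 4*sqrt(2)*j^2*sin(j + pi/4) + 2*j*sin(j) + 12*j*sin(2*j) - 12*j*cos(j) + 6*j*cos(2*j) + 3*j - 4*sin(j) + 3*sin(2*j)/2 - 18*cos(2*j) - 6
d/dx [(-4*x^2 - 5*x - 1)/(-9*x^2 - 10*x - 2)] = x*(-5*x - 2)/(81*x^4 + 180*x^3 + 136*x^2 + 40*x + 4)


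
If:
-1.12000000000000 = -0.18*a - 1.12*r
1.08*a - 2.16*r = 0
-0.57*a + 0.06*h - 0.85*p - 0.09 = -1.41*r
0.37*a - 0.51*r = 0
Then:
No Solution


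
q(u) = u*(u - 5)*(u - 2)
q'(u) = u*(u - 5) + u*(u - 2) + (u - 5)*(u - 2)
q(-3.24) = -139.90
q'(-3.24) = 86.85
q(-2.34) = -74.54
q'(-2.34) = 59.19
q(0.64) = 3.79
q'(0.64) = 2.27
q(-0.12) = -1.30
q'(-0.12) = 11.72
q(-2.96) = -116.87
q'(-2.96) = 77.72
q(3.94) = -8.10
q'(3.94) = 1.41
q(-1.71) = -42.57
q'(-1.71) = 42.71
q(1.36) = 3.17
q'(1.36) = -3.49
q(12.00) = 840.00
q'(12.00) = 274.00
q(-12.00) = -2856.00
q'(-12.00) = 610.00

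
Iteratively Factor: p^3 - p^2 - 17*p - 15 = (p + 3)*(p^2 - 4*p - 5) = (p - 5)*(p + 3)*(p + 1)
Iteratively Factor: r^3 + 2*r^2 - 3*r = (r + 3)*(r^2 - r) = (r - 1)*(r + 3)*(r)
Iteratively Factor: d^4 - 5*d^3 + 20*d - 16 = (d + 2)*(d^3 - 7*d^2 + 14*d - 8) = (d - 1)*(d + 2)*(d^2 - 6*d + 8) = (d - 2)*(d - 1)*(d + 2)*(d - 4)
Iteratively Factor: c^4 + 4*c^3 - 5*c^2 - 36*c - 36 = (c + 3)*(c^3 + c^2 - 8*c - 12) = (c - 3)*(c + 3)*(c^2 + 4*c + 4) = (c - 3)*(c + 2)*(c + 3)*(c + 2)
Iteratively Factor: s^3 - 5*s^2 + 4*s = (s - 1)*(s^2 - 4*s) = (s - 4)*(s - 1)*(s)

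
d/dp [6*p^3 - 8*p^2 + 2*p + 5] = 18*p^2 - 16*p + 2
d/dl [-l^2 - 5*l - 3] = -2*l - 5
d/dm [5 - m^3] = -3*m^2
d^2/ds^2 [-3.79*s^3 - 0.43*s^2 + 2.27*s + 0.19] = -22.74*s - 0.86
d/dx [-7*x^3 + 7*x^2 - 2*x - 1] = -21*x^2 + 14*x - 2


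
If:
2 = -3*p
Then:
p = -2/3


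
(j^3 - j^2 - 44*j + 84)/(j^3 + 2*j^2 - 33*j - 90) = (j^2 + 5*j - 14)/(j^2 + 8*j + 15)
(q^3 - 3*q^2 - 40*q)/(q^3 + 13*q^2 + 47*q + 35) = q*(q - 8)/(q^2 + 8*q + 7)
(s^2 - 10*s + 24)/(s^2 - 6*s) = (s - 4)/s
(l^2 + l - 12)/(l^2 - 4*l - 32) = (l - 3)/(l - 8)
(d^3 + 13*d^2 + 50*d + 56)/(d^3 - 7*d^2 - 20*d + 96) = (d^2 + 9*d + 14)/(d^2 - 11*d + 24)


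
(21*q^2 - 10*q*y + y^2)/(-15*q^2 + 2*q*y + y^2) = (-7*q + y)/(5*q + y)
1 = 1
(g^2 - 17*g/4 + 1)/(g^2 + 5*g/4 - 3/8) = 2*(g - 4)/(2*g + 3)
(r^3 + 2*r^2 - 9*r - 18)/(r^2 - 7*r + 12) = (r^2 + 5*r + 6)/(r - 4)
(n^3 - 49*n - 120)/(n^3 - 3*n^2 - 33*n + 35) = (n^2 - 5*n - 24)/(n^2 - 8*n + 7)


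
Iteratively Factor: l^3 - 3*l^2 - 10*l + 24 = (l - 4)*(l^2 + l - 6) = (l - 4)*(l + 3)*(l - 2)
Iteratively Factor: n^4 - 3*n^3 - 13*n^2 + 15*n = (n - 5)*(n^3 + 2*n^2 - 3*n) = (n - 5)*(n - 1)*(n^2 + 3*n) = n*(n - 5)*(n - 1)*(n + 3)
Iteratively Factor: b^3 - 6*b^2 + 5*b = (b)*(b^2 - 6*b + 5) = b*(b - 5)*(b - 1)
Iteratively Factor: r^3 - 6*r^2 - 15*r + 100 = (r + 4)*(r^2 - 10*r + 25) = (r - 5)*(r + 4)*(r - 5)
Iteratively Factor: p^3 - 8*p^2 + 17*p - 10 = (p - 2)*(p^2 - 6*p + 5) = (p - 5)*(p - 2)*(p - 1)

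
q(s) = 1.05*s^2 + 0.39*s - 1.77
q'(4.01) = 8.81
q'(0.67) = 1.80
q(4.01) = 16.68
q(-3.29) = 8.31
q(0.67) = -1.04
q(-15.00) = 228.63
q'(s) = 2.1*s + 0.39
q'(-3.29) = -6.52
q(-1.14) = -0.85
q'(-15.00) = -31.11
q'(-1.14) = -2.00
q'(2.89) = 6.46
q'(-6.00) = -12.21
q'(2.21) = 5.03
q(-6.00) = 33.69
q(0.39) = -1.46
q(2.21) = 4.22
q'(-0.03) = 0.33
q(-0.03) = -1.78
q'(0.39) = 1.21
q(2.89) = 8.13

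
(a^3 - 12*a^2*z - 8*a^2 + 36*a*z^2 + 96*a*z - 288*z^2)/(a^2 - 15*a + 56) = (a^2 - 12*a*z + 36*z^2)/(a - 7)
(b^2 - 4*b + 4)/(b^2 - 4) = (b - 2)/(b + 2)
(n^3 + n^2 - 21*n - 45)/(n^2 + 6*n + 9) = n - 5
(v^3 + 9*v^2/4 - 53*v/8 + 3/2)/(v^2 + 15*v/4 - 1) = v - 3/2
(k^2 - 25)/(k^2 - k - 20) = (k + 5)/(k + 4)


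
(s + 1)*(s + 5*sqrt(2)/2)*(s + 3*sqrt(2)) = s^3 + s^2 + 11*sqrt(2)*s^2/2 + 11*sqrt(2)*s/2 + 15*s + 15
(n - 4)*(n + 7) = n^2 + 3*n - 28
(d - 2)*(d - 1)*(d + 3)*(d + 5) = d^4 + 5*d^3 - 7*d^2 - 29*d + 30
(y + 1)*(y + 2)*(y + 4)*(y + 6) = y^4 + 13*y^3 + 56*y^2 + 92*y + 48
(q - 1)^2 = q^2 - 2*q + 1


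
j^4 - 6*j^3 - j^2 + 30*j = j*(j - 5)*(j - 3)*(j + 2)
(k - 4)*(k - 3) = k^2 - 7*k + 12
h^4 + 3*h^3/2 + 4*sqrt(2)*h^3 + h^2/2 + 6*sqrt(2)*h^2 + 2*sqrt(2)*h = h*(h + 1/2)*(h + 1)*(h + 4*sqrt(2))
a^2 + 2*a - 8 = (a - 2)*(a + 4)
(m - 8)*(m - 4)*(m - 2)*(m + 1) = m^4 - 13*m^3 + 42*m^2 - 8*m - 64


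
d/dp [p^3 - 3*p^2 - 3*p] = 3*p^2 - 6*p - 3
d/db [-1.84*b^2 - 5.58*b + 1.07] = -3.68*b - 5.58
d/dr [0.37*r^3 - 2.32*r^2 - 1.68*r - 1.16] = 1.11*r^2 - 4.64*r - 1.68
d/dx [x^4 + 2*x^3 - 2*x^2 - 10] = 2*x*(2*x^2 + 3*x - 2)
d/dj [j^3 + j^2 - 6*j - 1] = 3*j^2 + 2*j - 6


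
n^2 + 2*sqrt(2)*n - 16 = (n - 2*sqrt(2))*(n + 4*sqrt(2))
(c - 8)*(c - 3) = c^2 - 11*c + 24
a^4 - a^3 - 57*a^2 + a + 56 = (a - 8)*(a - 1)*(a + 1)*(a + 7)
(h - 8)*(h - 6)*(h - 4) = h^3 - 18*h^2 + 104*h - 192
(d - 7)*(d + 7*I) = d^2 - 7*d + 7*I*d - 49*I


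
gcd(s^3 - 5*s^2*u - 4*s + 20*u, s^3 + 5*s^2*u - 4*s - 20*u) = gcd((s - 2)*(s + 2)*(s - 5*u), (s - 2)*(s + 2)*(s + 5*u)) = s^2 - 4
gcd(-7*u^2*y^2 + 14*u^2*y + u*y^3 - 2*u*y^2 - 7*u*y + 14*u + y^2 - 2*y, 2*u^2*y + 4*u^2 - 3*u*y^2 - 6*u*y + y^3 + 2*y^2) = 1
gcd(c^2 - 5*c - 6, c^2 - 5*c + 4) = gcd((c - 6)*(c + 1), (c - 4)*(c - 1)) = 1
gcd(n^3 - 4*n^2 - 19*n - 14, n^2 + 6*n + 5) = n + 1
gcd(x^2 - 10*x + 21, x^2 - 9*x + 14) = x - 7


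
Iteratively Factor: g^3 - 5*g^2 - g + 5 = (g + 1)*(g^2 - 6*g + 5) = (g - 5)*(g + 1)*(g - 1)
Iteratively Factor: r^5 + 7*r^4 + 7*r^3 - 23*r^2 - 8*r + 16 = (r - 1)*(r^4 + 8*r^3 + 15*r^2 - 8*r - 16) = (r - 1)^2*(r^3 + 9*r^2 + 24*r + 16) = (r - 1)^2*(r + 4)*(r^2 + 5*r + 4) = (r - 1)^2*(r + 1)*(r + 4)*(r + 4)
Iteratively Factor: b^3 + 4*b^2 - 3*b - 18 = (b + 3)*(b^2 + b - 6) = (b + 3)^2*(b - 2)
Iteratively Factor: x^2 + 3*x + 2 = (x + 1)*(x + 2)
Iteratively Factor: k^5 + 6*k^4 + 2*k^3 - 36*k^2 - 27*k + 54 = (k + 3)*(k^4 + 3*k^3 - 7*k^2 - 15*k + 18) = (k - 1)*(k + 3)*(k^3 + 4*k^2 - 3*k - 18) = (k - 2)*(k - 1)*(k + 3)*(k^2 + 6*k + 9) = (k - 2)*(k - 1)*(k + 3)^2*(k + 3)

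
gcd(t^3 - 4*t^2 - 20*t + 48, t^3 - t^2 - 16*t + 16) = t + 4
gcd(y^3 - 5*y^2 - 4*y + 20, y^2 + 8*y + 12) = y + 2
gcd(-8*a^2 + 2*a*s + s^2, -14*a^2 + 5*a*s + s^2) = -2*a + s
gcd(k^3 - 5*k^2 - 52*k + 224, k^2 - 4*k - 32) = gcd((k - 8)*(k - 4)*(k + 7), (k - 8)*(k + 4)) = k - 8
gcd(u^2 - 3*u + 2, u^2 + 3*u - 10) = u - 2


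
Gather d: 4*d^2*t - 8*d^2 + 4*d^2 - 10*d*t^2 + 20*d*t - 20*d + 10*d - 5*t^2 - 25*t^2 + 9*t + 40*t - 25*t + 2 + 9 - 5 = d^2*(4*t - 4) + d*(-10*t^2 + 20*t - 10) - 30*t^2 + 24*t + 6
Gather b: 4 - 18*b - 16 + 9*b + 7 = -9*b - 5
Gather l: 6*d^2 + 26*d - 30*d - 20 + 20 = 6*d^2 - 4*d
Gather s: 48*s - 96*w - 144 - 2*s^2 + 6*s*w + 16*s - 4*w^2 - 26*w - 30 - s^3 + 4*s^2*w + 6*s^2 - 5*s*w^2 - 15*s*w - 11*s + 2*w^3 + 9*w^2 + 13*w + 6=-s^3 + s^2*(4*w + 4) + s*(-5*w^2 - 9*w + 53) + 2*w^3 + 5*w^2 - 109*w - 168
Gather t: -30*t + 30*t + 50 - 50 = 0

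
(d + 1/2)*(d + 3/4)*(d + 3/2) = d^3 + 11*d^2/4 + 9*d/4 + 9/16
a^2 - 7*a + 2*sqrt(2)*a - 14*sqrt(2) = (a - 7)*(a + 2*sqrt(2))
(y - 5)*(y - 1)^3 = y^4 - 8*y^3 + 18*y^2 - 16*y + 5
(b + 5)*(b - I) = b^2 + 5*b - I*b - 5*I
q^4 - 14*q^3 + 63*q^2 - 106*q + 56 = (q - 7)*(q - 4)*(q - 2)*(q - 1)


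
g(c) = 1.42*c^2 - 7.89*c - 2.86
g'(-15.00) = -50.49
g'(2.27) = -1.44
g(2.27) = -13.45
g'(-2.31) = -14.45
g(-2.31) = 22.94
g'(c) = 2.84*c - 7.89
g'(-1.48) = -12.09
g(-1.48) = 11.93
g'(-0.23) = -8.54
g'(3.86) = 3.07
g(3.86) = -12.16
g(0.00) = -2.86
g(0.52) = -6.58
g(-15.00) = 434.99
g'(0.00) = -7.89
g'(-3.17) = -16.89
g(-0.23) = -0.97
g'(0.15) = -7.46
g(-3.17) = 36.42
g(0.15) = -4.01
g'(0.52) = -6.41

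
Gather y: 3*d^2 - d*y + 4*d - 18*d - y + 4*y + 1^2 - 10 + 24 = 3*d^2 - 14*d + y*(3 - d) + 15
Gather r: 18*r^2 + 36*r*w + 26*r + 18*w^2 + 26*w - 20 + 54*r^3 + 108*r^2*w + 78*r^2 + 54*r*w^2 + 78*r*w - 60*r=54*r^3 + r^2*(108*w + 96) + r*(54*w^2 + 114*w - 34) + 18*w^2 + 26*w - 20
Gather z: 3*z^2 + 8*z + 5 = 3*z^2 + 8*z + 5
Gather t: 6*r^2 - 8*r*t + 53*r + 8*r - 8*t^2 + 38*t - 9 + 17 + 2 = 6*r^2 + 61*r - 8*t^2 + t*(38 - 8*r) + 10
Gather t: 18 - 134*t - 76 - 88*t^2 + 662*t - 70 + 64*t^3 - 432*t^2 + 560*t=64*t^3 - 520*t^2 + 1088*t - 128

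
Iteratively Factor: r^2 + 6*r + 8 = (r + 2)*(r + 4)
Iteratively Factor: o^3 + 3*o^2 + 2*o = (o + 2)*(o^2 + o) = (o + 1)*(o + 2)*(o)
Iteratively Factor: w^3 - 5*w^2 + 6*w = (w)*(w^2 - 5*w + 6) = w*(w - 3)*(w - 2)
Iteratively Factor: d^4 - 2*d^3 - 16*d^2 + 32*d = (d)*(d^3 - 2*d^2 - 16*d + 32) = d*(d + 4)*(d^2 - 6*d + 8) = d*(d - 2)*(d + 4)*(d - 4)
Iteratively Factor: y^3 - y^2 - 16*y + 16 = (y + 4)*(y^2 - 5*y + 4) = (y - 4)*(y + 4)*(y - 1)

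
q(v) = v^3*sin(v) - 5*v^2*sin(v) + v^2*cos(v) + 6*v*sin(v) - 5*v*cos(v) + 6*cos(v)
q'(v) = v^3*cos(v) + 2*v^2*sin(v) - 5*v^2*cos(v) - 5*v*sin(v) + 8*v*cos(v) - 5*cos(v)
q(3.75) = -3.89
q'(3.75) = -11.45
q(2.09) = -0.11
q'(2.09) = -1.00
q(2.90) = 0.02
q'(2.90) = 0.03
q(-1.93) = 28.20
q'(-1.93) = 0.25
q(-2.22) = 25.64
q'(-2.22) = 18.58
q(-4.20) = -185.30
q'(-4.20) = 147.54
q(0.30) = 4.79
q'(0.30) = -3.28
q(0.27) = 4.89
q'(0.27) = -3.39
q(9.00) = 117.51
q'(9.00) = -308.03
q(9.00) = 117.51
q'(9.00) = -308.03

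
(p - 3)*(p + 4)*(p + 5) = p^3 + 6*p^2 - 7*p - 60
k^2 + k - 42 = (k - 6)*(k + 7)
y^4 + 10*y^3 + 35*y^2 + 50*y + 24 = (y + 1)*(y + 2)*(y + 3)*(y + 4)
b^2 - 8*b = b*(b - 8)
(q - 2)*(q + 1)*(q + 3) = q^3 + 2*q^2 - 5*q - 6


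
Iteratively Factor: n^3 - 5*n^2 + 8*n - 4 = (n - 2)*(n^2 - 3*n + 2) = (n - 2)^2*(n - 1)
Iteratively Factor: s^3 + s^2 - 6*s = (s + 3)*(s^2 - 2*s) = s*(s + 3)*(s - 2)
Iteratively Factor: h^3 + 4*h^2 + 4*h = (h + 2)*(h^2 + 2*h) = (h + 2)^2*(h)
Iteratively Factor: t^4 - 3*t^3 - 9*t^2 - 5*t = (t + 1)*(t^3 - 4*t^2 - 5*t) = (t - 5)*(t + 1)*(t^2 + t) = t*(t - 5)*(t + 1)*(t + 1)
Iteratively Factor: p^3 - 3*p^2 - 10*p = (p - 5)*(p^2 + 2*p) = p*(p - 5)*(p + 2)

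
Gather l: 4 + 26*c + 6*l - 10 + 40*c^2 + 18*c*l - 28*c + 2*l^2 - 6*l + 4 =40*c^2 + 18*c*l - 2*c + 2*l^2 - 2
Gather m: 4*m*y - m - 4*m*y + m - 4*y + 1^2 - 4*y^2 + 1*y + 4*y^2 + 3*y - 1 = 0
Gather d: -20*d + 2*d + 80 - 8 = 72 - 18*d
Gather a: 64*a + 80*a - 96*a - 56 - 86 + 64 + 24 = 48*a - 54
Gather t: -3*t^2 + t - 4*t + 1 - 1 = -3*t^2 - 3*t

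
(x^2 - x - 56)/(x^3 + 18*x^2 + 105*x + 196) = (x - 8)/(x^2 + 11*x + 28)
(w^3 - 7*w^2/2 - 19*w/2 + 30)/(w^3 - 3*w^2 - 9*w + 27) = (w^2 - 13*w/2 + 10)/(w^2 - 6*w + 9)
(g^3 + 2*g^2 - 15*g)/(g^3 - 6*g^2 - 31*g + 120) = g/(g - 8)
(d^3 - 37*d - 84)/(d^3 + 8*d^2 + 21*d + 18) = (d^2 - 3*d - 28)/(d^2 + 5*d + 6)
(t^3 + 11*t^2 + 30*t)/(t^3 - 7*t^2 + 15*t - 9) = t*(t^2 + 11*t + 30)/(t^3 - 7*t^2 + 15*t - 9)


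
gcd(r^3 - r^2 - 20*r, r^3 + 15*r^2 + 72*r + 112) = r + 4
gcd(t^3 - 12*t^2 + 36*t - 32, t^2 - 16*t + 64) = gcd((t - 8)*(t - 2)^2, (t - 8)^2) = t - 8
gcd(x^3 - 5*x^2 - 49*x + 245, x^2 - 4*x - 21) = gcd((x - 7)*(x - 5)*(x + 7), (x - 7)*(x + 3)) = x - 7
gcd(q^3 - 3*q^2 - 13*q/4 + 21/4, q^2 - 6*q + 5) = q - 1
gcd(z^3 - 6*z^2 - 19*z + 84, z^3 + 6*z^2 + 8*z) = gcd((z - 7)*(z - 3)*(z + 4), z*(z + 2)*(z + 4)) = z + 4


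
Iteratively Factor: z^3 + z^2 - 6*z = (z - 2)*(z^2 + 3*z) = (z - 2)*(z + 3)*(z)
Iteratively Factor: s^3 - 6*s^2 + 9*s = (s - 3)*(s^2 - 3*s) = (s - 3)^2*(s)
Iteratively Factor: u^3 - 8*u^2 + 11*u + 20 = (u - 5)*(u^2 - 3*u - 4) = (u - 5)*(u - 4)*(u + 1)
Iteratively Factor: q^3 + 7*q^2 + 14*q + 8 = (q + 4)*(q^2 + 3*q + 2) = (q + 1)*(q + 4)*(q + 2)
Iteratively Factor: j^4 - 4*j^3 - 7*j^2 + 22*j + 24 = (j - 4)*(j^3 - 7*j - 6) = (j - 4)*(j + 1)*(j^2 - j - 6) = (j - 4)*(j + 1)*(j + 2)*(j - 3)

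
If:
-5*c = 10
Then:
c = -2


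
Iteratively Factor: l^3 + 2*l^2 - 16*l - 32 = (l + 4)*(l^2 - 2*l - 8) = (l - 4)*(l + 4)*(l + 2)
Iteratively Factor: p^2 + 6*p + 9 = (p + 3)*(p + 3)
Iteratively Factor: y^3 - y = (y)*(y^2 - 1) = y*(y + 1)*(y - 1)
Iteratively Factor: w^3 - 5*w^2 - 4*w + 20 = (w - 5)*(w^2 - 4) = (w - 5)*(w - 2)*(w + 2)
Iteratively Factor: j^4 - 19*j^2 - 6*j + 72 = (j + 3)*(j^3 - 3*j^2 - 10*j + 24) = (j - 4)*(j + 3)*(j^2 + j - 6) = (j - 4)*(j - 2)*(j + 3)*(j + 3)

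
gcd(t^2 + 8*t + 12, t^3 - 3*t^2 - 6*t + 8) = t + 2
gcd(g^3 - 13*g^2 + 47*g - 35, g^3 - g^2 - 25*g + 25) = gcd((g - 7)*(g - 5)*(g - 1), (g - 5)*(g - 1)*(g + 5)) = g^2 - 6*g + 5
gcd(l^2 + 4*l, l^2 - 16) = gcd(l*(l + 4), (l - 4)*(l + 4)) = l + 4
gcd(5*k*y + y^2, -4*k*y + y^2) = y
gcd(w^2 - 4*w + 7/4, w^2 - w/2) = w - 1/2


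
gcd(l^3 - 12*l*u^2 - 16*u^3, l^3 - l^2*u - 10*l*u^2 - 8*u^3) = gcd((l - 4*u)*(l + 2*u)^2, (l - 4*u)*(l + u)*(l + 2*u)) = -l^2 + 2*l*u + 8*u^2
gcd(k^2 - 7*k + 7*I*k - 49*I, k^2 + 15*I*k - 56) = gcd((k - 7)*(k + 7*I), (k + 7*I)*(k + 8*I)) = k + 7*I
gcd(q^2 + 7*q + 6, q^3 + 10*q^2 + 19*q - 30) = q + 6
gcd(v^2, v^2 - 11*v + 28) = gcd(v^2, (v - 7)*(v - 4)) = 1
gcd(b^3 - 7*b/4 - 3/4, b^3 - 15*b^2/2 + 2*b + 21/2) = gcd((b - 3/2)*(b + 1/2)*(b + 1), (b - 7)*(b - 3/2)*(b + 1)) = b^2 - b/2 - 3/2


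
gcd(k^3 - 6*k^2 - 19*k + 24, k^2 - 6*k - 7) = 1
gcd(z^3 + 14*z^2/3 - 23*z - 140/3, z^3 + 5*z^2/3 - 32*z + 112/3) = z^2 + 3*z - 28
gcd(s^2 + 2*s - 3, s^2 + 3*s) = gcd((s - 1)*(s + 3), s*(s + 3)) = s + 3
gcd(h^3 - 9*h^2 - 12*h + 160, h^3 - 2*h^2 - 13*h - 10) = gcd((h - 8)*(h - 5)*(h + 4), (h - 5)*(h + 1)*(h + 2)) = h - 5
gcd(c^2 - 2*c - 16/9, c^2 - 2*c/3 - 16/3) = c - 8/3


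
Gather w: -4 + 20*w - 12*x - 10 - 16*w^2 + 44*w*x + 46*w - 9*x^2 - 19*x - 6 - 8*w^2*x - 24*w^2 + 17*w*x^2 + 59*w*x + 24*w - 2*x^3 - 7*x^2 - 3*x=w^2*(-8*x - 40) + w*(17*x^2 + 103*x + 90) - 2*x^3 - 16*x^2 - 34*x - 20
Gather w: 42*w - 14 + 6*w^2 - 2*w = 6*w^2 + 40*w - 14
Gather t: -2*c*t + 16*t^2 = -2*c*t + 16*t^2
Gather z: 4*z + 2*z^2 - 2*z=2*z^2 + 2*z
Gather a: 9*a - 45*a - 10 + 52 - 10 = 32 - 36*a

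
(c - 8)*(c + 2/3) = c^2 - 22*c/3 - 16/3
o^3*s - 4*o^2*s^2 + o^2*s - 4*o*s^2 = o*(o - 4*s)*(o*s + s)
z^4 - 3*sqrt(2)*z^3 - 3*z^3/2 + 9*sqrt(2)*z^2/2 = z^2*(z - 3/2)*(z - 3*sqrt(2))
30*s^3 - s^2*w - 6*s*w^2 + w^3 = (-5*s + w)*(-3*s + w)*(2*s + w)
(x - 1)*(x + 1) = x^2 - 1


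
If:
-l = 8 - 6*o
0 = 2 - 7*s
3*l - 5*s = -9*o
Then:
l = -148/63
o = 178/189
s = 2/7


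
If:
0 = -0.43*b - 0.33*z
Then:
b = -0.767441860465116*z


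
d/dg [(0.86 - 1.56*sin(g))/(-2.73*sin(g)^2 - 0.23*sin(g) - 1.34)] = (-4.2588*sin(g)^2 + 4.6956*sin(g) + 2.2882)*cos(g)/(7.4529*sin(g)^4 + 1.2558*sin(g)^3 + 7.3693*sin(g)^2 + 0.6164*sin(g) + 1.7956)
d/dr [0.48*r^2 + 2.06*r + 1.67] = 0.96*r + 2.06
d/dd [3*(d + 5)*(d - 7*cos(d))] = 3*d + 3*(d + 5)*(7*sin(d) + 1) - 21*cos(d)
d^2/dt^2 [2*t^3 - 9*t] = 12*t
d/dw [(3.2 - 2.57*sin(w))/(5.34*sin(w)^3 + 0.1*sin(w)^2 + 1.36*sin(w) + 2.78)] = (27.4476*sin(w)^3 - 51.007*sin(w)^2 - 0.64*sin(w) - 11.4966)*cos(w)/(28.5156*sin(w)^6 + 1.068*sin(w)^5 + 14.5348*sin(w)^4 + 29.9624*sin(w)^3 + 2.4056*sin(w)^2 + 7.5616*sin(w) + 7.7284)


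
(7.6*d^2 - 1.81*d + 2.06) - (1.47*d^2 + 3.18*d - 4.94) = 6.13*d^2 - 4.99*d + 7.0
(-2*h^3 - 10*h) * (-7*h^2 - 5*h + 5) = 14*h^5 + 10*h^4 + 60*h^3 + 50*h^2 - 50*h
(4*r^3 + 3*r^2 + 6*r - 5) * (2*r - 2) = 8*r^4 - 2*r^3 + 6*r^2 - 22*r + 10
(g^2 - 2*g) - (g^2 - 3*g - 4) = g + 4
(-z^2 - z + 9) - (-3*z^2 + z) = 2*z^2 - 2*z + 9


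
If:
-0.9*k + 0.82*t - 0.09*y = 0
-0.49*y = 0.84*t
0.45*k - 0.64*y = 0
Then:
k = 0.00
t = 0.00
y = 0.00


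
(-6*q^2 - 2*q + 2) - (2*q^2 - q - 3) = -8*q^2 - q + 5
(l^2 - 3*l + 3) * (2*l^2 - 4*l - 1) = 2*l^4 - 10*l^3 + 17*l^2 - 9*l - 3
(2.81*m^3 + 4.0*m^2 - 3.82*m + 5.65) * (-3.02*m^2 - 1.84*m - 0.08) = -8.4862*m^5 - 17.2504*m^4 + 3.9516*m^3 - 10.3542*m^2 - 10.0904*m - 0.452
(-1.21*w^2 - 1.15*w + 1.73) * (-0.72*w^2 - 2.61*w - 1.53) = 0.8712*w^4 + 3.9861*w^3 + 3.6072*w^2 - 2.7558*w - 2.6469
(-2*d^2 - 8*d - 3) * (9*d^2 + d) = -18*d^4 - 74*d^3 - 35*d^2 - 3*d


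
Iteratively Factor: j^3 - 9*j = (j + 3)*(j^2 - 3*j) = (j - 3)*(j + 3)*(j)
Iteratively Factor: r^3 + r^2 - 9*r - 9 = (r + 1)*(r^2 - 9) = (r + 1)*(r + 3)*(r - 3)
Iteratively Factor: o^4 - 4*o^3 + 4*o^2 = (o - 2)*(o^3 - 2*o^2) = o*(o - 2)*(o^2 - 2*o) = o^2*(o - 2)*(o - 2)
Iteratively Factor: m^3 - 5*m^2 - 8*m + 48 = (m - 4)*(m^2 - m - 12) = (m - 4)*(m + 3)*(m - 4)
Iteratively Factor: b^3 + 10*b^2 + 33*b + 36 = (b + 3)*(b^2 + 7*b + 12) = (b + 3)^2*(b + 4)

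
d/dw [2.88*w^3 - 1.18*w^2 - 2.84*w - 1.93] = 8.64*w^2 - 2.36*w - 2.84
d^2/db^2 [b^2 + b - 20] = 2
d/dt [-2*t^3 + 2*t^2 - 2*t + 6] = -6*t^2 + 4*t - 2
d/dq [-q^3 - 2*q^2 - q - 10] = -3*q^2 - 4*q - 1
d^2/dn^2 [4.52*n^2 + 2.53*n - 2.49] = 9.04000000000000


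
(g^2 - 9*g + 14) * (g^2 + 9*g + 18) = g^4 - 49*g^2 - 36*g + 252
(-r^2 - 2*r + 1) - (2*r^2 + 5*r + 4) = -3*r^2 - 7*r - 3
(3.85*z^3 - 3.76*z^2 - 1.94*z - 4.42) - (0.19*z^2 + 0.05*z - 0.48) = 3.85*z^3 - 3.95*z^2 - 1.99*z - 3.94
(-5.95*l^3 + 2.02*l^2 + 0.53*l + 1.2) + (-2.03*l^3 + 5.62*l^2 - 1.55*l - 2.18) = -7.98*l^3 + 7.64*l^2 - 1.02*l - 0.98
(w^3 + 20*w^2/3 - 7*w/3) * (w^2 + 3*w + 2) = w^5 + 29*w^4/3 + 59*w^3/3 + 19*w^2/3 - 14*w/3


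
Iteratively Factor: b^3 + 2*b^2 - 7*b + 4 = (b + 4)*(b^2 - 2*b + 1) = (b - 1)*(b + 4)*(b - 1)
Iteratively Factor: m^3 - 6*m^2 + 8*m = (m - 2)*(m^2 - 4*m) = m*(m - 2)*(m - 4)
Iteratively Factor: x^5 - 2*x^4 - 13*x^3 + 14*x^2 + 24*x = (x + 3)*(x^4 - 5*x^3 + 2*x^2 + 8*x) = x*(x + 3)*(x^3 - 5*x^2 + 2*x + 8) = x*(x + 1)*(x + 3)*(x^2 - 6*x + 8) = x*(x - 4)*(x + 1)*(x + 3)*(x - 2)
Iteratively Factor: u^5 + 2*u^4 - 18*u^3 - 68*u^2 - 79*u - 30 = (u + 2)*(u^4 - 18*u^2 - 32*u - 15) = (u - 5)*(u + 2)*(u^3 + 5*u^2 + 7*u + 3) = (u - 5)*(u + 2)*(u + 3)*(u^2 + 2*u + 1) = (u - 5)*(u + 1)*(u + 2)*(u + 3)*(u + 1)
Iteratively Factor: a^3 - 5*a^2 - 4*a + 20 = (a - 5)*(a^2 - 4) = (a - 5)*(a + 2)*(a - 2)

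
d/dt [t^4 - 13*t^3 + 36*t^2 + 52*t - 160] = 4*t^3 - 39*t^2 + 72*t + 52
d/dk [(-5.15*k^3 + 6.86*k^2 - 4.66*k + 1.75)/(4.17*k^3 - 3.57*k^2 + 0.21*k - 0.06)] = (-10.2207*k^4 + 36.7014*k^3 - 36.1611*k^2 + 11.6718*k - 0.0879)/(17.3889*k^6 - 29.7738*k^5 + 14.4963*k^4 - 1.9998*k^3 + 0.4725*k^2 - 0.0252*k + 0.0036)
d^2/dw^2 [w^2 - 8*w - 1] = 2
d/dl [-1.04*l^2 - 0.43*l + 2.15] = -2.08*l - 0.43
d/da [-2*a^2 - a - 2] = -4*a - 1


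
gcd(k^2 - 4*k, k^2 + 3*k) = k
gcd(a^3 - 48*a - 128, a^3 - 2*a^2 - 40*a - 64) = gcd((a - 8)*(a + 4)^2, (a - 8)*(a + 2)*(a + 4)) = a^2 - 4*a - 32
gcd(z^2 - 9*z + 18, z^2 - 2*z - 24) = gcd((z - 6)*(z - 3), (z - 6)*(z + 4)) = z - 6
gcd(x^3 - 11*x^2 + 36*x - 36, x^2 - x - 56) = 1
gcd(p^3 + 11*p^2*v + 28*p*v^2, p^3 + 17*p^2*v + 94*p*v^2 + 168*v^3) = p^2 + 11*p*v + 28*v^2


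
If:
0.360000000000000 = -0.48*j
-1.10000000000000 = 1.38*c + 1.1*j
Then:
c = -0.20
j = -0.75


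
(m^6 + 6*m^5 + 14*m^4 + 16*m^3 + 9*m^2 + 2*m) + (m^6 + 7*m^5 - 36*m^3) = 2*m^6 + 13*m^5 + 14*m^4 - 20*m^3 + 9*m^2 + 2*m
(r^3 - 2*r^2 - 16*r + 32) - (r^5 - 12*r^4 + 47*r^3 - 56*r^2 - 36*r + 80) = -r^5 + 12*r^4 - 46*r^3 + 54*r^2 + 20*r - 48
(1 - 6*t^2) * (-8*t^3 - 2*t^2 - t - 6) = 48*t^5 + 12*t^4 - 2*t^3 + 34*t^2 - t - 6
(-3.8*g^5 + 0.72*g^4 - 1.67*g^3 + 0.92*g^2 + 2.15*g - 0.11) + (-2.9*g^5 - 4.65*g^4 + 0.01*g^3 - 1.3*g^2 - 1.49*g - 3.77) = -6.7*g^5 - 3.93*g^4 - 1.66*g^3 - 0.38*g^2 + 0.66*g - 3.88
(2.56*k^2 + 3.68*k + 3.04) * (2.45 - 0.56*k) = -1.4336*k^3 + 4.2112*k^2 + 7.3136*k + 7.448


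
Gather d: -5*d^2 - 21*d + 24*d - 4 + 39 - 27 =-5*d^2 + 3*d + 8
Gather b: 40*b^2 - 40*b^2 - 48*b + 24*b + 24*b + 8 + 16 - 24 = 0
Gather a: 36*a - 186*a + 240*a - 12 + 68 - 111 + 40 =90*a - 15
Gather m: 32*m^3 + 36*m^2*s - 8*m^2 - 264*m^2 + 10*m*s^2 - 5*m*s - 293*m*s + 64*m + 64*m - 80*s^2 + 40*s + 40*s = 32*m^3 + m^2*(36*s - 272) + m*(10*s^2 - 298*s + 128) - 80*s^2 + 80*s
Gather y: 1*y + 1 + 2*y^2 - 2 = 2*y^2 + y - 1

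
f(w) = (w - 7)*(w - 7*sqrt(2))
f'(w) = 2*w - 7*sqrt(2) - 7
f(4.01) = 17.61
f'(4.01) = -8.88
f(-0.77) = 82.90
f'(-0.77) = -18.44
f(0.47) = 61.57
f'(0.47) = -15.96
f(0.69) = 58.11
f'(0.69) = -15.52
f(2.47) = 33.66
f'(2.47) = -11.96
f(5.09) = 9.19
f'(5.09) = -6.72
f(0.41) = 62.54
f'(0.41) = -16.08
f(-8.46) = 283.84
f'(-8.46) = -33.82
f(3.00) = 27.60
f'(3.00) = -10.90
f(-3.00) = 128.99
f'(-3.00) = -22.90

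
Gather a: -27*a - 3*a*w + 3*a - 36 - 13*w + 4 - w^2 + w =a*(-3*w - 24) - w^2 - 12*w - 32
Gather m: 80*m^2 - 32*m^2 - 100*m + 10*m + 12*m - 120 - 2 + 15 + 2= 48*m^2 - 78*m - 105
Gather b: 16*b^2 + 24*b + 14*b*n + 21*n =16*b^2 + b*(14*n + 24) + 21*n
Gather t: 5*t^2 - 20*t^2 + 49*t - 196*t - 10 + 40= -15*t^2 - 147*t + 30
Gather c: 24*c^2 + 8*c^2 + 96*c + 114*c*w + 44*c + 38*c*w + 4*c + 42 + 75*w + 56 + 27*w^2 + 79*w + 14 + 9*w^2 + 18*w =32*c^2 + c*(152*w + 144) + 36*w^2 + 172*w + 112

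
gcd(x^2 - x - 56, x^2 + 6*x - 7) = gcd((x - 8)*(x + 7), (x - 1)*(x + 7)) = x + 7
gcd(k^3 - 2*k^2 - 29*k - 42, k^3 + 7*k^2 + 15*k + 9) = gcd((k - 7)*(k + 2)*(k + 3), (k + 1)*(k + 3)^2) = k + 3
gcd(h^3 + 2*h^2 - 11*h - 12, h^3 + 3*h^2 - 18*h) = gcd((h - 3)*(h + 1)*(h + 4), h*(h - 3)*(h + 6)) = h - 3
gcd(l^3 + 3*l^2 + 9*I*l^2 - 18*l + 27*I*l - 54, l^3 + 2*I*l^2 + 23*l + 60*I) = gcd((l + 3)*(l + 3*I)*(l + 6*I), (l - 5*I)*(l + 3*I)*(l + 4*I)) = l + 3*I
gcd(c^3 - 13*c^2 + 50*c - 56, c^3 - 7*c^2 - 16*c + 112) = c^2 - 11*c + 28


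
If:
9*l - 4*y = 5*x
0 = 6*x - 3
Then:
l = 4*y/9 + 5/18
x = 1/2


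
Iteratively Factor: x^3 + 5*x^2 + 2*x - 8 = (x + 2)*(x^2 + 3*x - 4) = (x + 2)*(x + 4)*(x - 1)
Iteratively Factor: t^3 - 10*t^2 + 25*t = (t - 5)*(t^2 - 5*t) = (t - 5)^2*(t)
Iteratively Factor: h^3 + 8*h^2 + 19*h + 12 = (h + 4)*(h^2 + 4*h + 3) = (h + 3)*(h + 4)*(h + 1)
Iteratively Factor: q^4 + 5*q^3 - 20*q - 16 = (q + 2)*(q^3 + 3*q^2 - 6*q - 8) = (q - 2)*(q + 2)*(q^2 + 5*q + 4) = (q - 2)*(q + 2)*(q + 4)*(q + 1)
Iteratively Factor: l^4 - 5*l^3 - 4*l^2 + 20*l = (l + 2)*(l^3 - 7*l^2 + 10*l) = (l - 2)*(l + 2)*(l^2 - 5*l) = (l - 5)*(l - 2)*(l + 2)*(l)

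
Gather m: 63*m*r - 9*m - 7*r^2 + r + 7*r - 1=m*(63*r - 9) - 7*r^2 + 8*r - 1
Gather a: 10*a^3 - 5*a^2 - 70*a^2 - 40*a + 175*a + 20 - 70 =10*a^3 - 75*a^2 + 135*a - 50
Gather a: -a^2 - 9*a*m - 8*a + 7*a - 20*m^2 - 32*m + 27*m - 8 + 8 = -a^2 + a*(-9*m - 1) - 20*m^2 - 5*m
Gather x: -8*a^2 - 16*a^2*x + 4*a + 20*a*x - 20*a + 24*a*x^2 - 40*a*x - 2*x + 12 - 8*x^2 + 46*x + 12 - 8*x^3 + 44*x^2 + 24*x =-8*a^2 - 16*a - 8*x^3 + x^2*(24*a + 36) + x*(-16*a^2 - 20*a + 68) + 24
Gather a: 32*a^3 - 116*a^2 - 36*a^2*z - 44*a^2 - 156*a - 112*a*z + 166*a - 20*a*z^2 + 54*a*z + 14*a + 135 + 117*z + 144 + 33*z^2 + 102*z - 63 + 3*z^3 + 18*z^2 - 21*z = 32*a^3 + a^2*(-36*z - 160) + a*(-20*z^2 - 58*z + 24) + 3*z^3 + 51*z^2 + 198*z + 216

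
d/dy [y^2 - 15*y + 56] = 2*y - 15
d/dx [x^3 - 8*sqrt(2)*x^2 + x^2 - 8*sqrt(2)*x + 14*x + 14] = 3*x^2 - 16*sqrt(2)*x + 2*x - 8*sqrt(2) + 14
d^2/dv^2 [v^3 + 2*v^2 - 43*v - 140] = 6*v + 4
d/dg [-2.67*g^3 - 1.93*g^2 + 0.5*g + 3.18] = -8.01*g^2 - 3.86*g + 0.5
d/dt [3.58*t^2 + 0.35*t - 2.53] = 7.16*t + 0.35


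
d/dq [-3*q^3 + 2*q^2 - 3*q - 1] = -9*q^2 + 4*q - 3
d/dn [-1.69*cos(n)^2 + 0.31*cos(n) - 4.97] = (3.38*cos(n) - 0.31)*sin(n)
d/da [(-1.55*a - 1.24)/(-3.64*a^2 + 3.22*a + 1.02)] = (-5.642*a^2 - 9.0272*a + 2.4118)/(13.2496*a^4 - 23.4416*a^3 + 2.9428*a^2 + 6.5688*a + 1.0404)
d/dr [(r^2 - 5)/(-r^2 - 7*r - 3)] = (-7*r^2 - 16*r - 35)/(r^4 + 14*r^3 + 55*r^2 + 42*r + 9)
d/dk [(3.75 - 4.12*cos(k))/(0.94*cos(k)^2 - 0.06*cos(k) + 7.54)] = (-3.8728*cos(k)^2 + 7.05*cos(k) + 30.8398)*sin(k)/(0.8836*cos(k)^4 - 0.1128*cos(k)^3 + 14.1788*cos(k)^2 - 0.9048*cos(k) + 56.8516)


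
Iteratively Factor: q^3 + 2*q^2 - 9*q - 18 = (q - 3)*(q^2 + 5*q + 6) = (q - 3)*(q + 3)*(q + 2)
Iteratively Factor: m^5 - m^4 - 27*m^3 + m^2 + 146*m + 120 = (m + 2)*(m^4 - 3*m^3 - 21*m^2 + 43*m + 60) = (m + 1)*(m + 2)*(m^3 - 4*m^2 - 17*m + 60) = (m + 1)*(m + 2)*(m + 4)*(m^2 - 8*m + 15) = (m - 3)*(m + 1)*(m + 2)*(m + 4)*(m - 5)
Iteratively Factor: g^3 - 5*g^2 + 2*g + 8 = (g + 1)*(g^2 - 6*g + 8) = (g - 2)*(g + 1)*(g - 4)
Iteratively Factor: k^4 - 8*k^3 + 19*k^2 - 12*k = (k - 4)*(k^3 - 4*k^2 + 3*k) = k*(k - 4)*(k^2 - 4*k + 3) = k*(k - 4)*(k - 1)*(k - 3)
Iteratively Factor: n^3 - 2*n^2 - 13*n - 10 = (n - 5)*(n^2 + 3*n + 2) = (n - 5)*(n + 1)*(n + 2)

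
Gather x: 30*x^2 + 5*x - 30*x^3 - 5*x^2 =-30*x^3 + 25*x^2 + 5*x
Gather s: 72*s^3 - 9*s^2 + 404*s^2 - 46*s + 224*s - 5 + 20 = 72*s^3 + 395*s^2 + 178*s + 15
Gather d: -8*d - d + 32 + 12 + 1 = 45 - 9*d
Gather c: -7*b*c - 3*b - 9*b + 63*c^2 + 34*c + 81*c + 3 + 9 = -12*b + 63*c^2 + c*(115 - 7*b) + 12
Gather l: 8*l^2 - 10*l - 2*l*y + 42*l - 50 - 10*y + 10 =8*l^2 + l*(32 - 2*y) - 10*y - 40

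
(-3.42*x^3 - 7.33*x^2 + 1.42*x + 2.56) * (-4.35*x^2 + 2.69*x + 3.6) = 14.877*x^5 + 22.6857*x^4 - 38.2067*x^3 - 33.7042*x^2 + 11.9984*x + 9.216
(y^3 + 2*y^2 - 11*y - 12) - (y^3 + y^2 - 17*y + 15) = y^2 + 6*y - 27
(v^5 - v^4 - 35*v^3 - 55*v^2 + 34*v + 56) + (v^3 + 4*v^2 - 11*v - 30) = v^5 - v^4 - 34*v^3 - 51*v^2 + 23*v + 26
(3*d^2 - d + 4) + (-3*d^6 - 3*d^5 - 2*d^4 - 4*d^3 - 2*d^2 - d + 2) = -3*d^6 - 3*d^5 - 2*d^4 - 4*d^3 + d^2 - 2*d + 6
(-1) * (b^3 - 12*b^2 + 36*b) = -b^3 + 12*b^2 - 36*b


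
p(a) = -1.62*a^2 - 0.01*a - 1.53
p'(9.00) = -29.17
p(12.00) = -234.93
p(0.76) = -2.47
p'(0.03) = -0.11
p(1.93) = -7.58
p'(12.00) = -38.89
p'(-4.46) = 14.44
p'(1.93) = -6.26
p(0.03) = -1.53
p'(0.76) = -2.47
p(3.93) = -26.59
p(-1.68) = -6.09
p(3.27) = -18.89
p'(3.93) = -12.74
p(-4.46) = -33.71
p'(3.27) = -10.60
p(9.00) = -132.84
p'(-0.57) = 1.84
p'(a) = -3.24*a - 0.01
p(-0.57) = -2.05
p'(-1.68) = 5.43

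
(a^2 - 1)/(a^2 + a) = (a - 1)/a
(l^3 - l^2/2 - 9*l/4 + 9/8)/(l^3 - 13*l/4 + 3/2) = (l + 3/2)/(l + 2)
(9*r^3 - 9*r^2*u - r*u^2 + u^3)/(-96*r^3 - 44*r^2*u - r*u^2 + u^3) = (-3*r^2 + 4*r*u - u^2)/(32*r^2 + 4*r*u - u^2)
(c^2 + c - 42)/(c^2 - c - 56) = (c - 6)/(c - 8)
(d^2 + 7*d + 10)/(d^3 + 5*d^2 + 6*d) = (d + 5)/(d*(d + 3))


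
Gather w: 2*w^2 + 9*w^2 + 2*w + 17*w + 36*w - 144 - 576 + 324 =11*w^2 + 55*w - 396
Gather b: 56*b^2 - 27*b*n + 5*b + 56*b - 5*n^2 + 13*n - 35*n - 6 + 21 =56*b^2 + b*(61 - 27*n) - 5*n^2 - 22*n + 15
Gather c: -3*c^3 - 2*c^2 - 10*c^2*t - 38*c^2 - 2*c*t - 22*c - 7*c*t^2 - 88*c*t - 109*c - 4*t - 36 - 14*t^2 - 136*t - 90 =-3*c^3 + c^2*(-10*t - 40) + c*(-7*t^2 - 90*t - 131) - 14*t^2 - 140*t - 126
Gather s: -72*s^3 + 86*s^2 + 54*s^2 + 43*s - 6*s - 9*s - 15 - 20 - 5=-72*s^3 + 140*s^2 + 28*s - 40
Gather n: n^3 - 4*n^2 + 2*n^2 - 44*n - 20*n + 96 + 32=n^3 - 2*n^2 - 64*n + 128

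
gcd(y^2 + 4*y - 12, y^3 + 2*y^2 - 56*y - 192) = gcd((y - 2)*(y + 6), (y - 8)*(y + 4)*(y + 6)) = y + 6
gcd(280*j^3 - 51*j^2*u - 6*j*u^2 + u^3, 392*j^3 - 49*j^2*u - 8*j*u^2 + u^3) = -56*j^2 - j*u + u^2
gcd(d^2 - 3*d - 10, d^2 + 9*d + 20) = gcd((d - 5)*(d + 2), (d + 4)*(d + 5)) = 1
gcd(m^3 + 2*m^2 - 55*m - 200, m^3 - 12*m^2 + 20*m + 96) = m - 8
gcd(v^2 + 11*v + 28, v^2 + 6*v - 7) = v + 7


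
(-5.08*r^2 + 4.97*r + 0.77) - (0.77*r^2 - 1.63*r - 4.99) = -5.85*r^2 + 6.6*r + 5.76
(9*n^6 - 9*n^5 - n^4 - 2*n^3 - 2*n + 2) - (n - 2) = 9*n^6 - 9*n^5 - n^4 - 2*n^3 - 3*n + 4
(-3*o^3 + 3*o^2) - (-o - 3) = -3*o^3 + 3*o^2 + o + 3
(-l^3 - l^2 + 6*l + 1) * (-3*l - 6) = 3*l^4 + 9*l^3 - 12*l^2 - 39*l - 6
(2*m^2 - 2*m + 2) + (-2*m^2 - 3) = -2*m - 1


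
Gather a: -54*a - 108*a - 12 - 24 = -162*a - 36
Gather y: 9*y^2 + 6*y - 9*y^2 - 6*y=0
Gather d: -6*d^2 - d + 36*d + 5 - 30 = -6*d^2 + 35*d - 25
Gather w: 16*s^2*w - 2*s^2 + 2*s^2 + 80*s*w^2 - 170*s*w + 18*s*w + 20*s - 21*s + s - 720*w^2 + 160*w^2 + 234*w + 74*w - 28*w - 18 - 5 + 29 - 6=w^2*(80*s - 560) + w*(16*s^2 - 152*s + 280)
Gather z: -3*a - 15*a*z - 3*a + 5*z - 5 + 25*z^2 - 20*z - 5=-6*a + 25*z^2 + z*(-15*a - 15) - 10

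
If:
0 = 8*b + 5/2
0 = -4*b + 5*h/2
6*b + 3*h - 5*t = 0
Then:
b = -5/16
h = -1/2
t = -27/40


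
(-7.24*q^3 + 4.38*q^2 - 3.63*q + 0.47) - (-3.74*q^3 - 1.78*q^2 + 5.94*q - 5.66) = -3.5*q^3 + 6.16*q^2 - 9.57*q + 6.13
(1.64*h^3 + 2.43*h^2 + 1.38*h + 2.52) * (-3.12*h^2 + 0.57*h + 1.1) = -5.1168*h^5 - 6.6468*h^4 - 1.1165*h^3 - 4.4028*h^2 + 2.9544*h + 2.772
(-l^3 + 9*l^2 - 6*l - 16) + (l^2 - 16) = -l^3 + 10*l^2 - 6*l - 32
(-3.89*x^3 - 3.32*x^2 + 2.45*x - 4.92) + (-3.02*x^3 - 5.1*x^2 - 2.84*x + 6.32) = -6.91*x^3 - 8.42*x^2 - 0.39*x + 1.4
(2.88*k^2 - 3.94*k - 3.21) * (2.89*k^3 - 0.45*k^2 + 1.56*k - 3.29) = 8.3232*k^5 - 12.6826*k^4 - 3.0111*k^3 - 14.1771*k^2 + 7.955*k + 10.5609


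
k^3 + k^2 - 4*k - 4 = (k - 2)*(k + 1)*(k + 2)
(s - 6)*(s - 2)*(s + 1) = s^3 - 7*s^2 + 4*s + 12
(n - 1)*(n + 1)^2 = n^3 + n^2 - n - 1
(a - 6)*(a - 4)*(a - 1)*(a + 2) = a^4 - 9*a^3 + 12*a^2 + 44*a - 48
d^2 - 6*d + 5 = (d - 5)*(d - 1)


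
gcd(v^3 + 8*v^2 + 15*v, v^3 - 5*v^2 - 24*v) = v^2 + 3*v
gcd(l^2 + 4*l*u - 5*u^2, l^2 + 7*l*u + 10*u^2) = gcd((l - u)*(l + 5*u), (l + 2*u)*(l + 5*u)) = l + 5*u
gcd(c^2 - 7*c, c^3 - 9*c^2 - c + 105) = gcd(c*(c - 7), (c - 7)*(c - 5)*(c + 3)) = c - 7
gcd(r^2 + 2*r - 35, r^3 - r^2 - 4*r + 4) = 1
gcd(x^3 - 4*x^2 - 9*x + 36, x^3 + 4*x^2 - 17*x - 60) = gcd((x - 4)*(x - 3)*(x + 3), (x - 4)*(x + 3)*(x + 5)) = x^2 - x - 12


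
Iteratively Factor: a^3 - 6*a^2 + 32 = (a - 4)*(a^2 - 2*a - 8) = (a - 4)*(a + 2)*(a - 4)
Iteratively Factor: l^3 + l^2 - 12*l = (l - 3)*(l^2 + 4*l) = (l - 3)*(l + 4)*(l)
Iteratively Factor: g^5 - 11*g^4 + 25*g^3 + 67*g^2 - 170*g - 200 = (g + 1)*(g^4 - 12*g^3 + 37*g^2 + 30*g - 200) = (g - 5)*(g + 1)*(g^3 - 7*g^2 + 2*g + 40) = (g - 5)*(g + 1)*(g + 2)*(g^2 - 9*g + 20) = (g - 5)*(g - 4)*(g + 1)*(g + 2)*(g - 5)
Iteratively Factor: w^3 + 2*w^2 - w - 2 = (w - 1)*(w^2 + 3*w + 2) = (w - 1)*(w + 2)*(w + 1)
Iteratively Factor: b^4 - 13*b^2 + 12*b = (b + 4)*(b^3 - 4*b^2 + 3*b) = (b - 3)*(b + 4)*(b^2 - b) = (b - 3)*(b - 1)*(b + 4)*(b)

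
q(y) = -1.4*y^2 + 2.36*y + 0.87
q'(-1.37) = 6.20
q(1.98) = 0.05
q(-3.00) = -18.81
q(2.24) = -0.87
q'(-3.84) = 13.11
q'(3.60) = -7.72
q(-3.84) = -28.84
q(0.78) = 1.86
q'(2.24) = -3.91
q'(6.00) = -14.44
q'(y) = 2.36 - 2.8*y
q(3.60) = -8.78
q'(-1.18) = 5.66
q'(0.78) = 0.18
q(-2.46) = -13.41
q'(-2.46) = 9.25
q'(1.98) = -3.18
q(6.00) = -35.37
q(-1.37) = -4.99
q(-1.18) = -3.86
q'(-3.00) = 10.76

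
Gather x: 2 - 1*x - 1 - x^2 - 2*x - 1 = -x^2 - 3*x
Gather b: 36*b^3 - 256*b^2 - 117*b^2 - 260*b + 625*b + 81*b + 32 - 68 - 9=36*b^3 - 373*b^2 + 446*b - 45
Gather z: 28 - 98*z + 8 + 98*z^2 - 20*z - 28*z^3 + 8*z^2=-28*z^3 + 106*z^2 - 118*z + 36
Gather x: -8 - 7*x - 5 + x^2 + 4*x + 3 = x^2 - 3*x - 10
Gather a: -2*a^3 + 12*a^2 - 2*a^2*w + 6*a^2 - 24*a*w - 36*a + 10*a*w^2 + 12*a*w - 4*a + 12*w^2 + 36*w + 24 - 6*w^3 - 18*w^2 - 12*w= -2*a^3 + a^2*(18 - 2*w) + a*(10*w^2 - 12*w - 40) - 6*w^3 - 6*w^2 + 24*w + 24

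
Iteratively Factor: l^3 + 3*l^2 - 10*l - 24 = (l + 2)*(l^2 + l - 12) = (l + 2)*(l + 4)*(l - 3)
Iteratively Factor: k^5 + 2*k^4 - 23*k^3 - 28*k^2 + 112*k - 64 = (k - 1)*(k^4 + 3*k^3 - 20*k^2 - 48*k + 64) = (k - 1)*(k + 4)*(k^3 - k^2 - 16*k + 16) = (k - 1)*(k + 4)^2*(k^2 - 5*k + 4) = (k - 4)*(k - 1)*(k + 4)^2*(k - 1)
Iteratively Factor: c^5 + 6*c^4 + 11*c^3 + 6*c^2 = (c + 1)*(c^4 + 5*c^3 + 6*c^2) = c*(c + 1)*(c^3 + 5*c^2 + 6*c) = c*(c + 1)*(c + 2)*(c^2 + 3*c) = c*(c + 1)*(c + 2)*(c + 3)*(c)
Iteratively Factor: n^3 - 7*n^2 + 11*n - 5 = (n - 1)*(n^2 - 6*n + 5) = (n - 5)*(n - 1)*(n - 1)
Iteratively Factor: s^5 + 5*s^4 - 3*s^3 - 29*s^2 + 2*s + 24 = (s + 1)*(s^4 + 4*s^3 - 7*s^2 - 22*s + 24) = (s + 1)*(s + 4)*(s^3 - 7*s + 6) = (s - 2)*(s + 1)*(s + 4)*(s^2 + 2*s - 3) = (s - 2)*(s - 1)*(s + 1)*(s + 4)*(s + 3)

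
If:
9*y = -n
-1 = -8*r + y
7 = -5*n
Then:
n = -7/5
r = 13/90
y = 7/45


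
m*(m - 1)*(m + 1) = m^3 - m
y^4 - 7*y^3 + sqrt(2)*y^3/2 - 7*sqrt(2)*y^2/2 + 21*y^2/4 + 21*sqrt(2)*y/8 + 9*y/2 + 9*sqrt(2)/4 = (y - 6)*(y - 3/2)*(y + 1/2)*(y + sqrt(2)/2)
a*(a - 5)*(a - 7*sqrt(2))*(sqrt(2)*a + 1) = sqrt(2)*a^4 - 13*a^3 - 5*sqrt(2)*a^3 - 7*sqrt(2)*a^2 + 65*a^2 + 35*sqrt(2)*a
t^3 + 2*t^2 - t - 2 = (t - 1)*(t + 1)*(t + 2)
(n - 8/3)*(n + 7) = n^2 + 13*n/3 - 56/3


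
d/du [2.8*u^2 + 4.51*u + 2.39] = 5.6*u + 4.51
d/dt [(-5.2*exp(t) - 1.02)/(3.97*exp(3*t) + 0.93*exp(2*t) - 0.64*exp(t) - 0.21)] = (41.288*exp(3*t) + 16.9842*exp(2*t) + 1.8972*exp(t) + 0.4392)*exp(t)/(15.7609*exp(6*t) + 7.3842*exp(5*t) - 4.2167*exp(4*t) - 2.8578*exp(3*t) + 0.019*exp(2*t) + 0.2688*exp(t) + 0.0441)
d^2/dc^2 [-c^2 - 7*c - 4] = -2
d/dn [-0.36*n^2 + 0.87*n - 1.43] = 0.87 - 0.72*n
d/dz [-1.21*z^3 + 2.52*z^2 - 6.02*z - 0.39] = -3.63*z^2 + 5.04*z - 6.02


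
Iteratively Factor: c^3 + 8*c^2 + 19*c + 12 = (c + 3)*(c^2 + 5*c + 4) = (c + 3)*(c + 4)*(c + 1)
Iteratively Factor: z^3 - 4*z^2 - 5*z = (z + 1)*(z^2 - 5*z) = (z - 5)*(z + 1)*(z)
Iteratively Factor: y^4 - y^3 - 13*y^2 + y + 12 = (y - 1)*(y^3 - 13*y - 12) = (y - 1)*(y + 3)*(y^2 - 3*y - 4) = (y - 1)*(y + 1)*(y + 3)*(y - 4)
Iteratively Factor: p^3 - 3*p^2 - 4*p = (p - 4)*(p^2 + p) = p*(p - 4)*(p + 1)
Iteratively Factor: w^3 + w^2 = (w)*(w^2 + w) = w^2*(w + 1)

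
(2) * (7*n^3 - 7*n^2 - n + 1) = 14*n^3 - 14*n^2 - 2*n + 2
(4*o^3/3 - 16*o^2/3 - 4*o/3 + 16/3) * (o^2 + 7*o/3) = 4*o^5/3 - 20*o^4/9 - 124*o^3/9 + 20*o^2/9 + 112*o/9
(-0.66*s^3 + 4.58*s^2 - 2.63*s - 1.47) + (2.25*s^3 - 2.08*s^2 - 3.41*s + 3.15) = 1.59*s^3 + 2.5*s^2 - 6.04*s + 1.68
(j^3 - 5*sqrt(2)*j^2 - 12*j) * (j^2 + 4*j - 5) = j^5 - 5*sqrt(2)*j^4 + 4*j^4 - 20*sqrt(2)*j^3 - 17*j^3 - 48*j^2 + 25*sqrt(2)*j^2 + 60*j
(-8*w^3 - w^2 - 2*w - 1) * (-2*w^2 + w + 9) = 16*w^5 - 6*w^4 - 69*w^3 - 9*w^2 - 19*w - 9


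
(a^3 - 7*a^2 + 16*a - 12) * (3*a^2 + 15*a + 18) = 3*a^5 - 6*a^4 - 39*a^3 + 78*a^2 + 108*a - 216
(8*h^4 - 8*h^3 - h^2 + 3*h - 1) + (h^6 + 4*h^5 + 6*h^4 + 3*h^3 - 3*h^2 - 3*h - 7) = h^6 + 4*h^5 + 14*h^4 - 5*h^3 - 4*h^2 - 8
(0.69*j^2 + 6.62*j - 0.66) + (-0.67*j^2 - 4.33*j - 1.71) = 0.0199999999999999*j^2 + 2.29*j - 2.37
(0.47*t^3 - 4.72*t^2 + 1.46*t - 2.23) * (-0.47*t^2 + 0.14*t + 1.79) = -0.2209*t^5 + 2.2842*t^4 - 0.5057*t^3 - 7.1963*t^2 + 2.3012*t - 3.9917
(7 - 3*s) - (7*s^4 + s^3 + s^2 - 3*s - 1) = -7*s^4 - s^3 - s^2 + 8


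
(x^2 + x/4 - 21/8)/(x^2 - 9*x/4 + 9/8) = (4*x + 7)/(4*x - 3)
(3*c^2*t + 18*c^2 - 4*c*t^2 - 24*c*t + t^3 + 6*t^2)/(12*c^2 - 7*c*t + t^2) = (-c*t - 6*c + t^2 + 6*t)/(-4*c + t)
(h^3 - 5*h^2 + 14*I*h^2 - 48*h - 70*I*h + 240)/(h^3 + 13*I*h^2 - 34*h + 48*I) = (h - 5)/(h - I)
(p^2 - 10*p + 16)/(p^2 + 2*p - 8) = (p - 8)/(p + 4)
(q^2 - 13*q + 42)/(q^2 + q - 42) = (q - 7)/(q + 7)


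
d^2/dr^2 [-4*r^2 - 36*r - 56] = -8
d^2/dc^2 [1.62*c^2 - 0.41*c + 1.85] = 3.24000000000000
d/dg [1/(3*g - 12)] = -1/(3*(g - 4)^2)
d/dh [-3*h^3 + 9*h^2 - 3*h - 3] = -9*h^2 + 18*h - 3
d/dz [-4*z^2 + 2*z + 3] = 2 - 8*z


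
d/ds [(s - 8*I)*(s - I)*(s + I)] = 3*s^2 - 16*I*s + 1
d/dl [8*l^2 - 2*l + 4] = 16*l - 2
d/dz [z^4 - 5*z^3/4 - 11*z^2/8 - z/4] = 4*z^3 - 15*z^2/4 - 11*z/4 - 1/4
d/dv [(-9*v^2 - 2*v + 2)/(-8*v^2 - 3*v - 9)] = (11*v^2 + 194*v + 24)/(64*v^4 + 48*v^3 + 153*v^2 + 54*v + 81)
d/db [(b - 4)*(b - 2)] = 2*b - 6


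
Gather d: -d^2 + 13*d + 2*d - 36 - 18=-d^2 + 15*d - 54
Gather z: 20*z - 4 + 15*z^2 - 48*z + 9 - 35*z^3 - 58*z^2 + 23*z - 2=-35*z^3 - 43*z^2 - 5*z + 3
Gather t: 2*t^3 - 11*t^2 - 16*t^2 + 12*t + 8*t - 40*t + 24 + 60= 2*t^3 - 27*t^2 - 20*t + 84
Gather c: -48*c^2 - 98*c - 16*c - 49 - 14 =-48*c^2 - 114*c - 63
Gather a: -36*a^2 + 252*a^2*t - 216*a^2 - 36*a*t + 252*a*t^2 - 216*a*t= a^2*(252*t - 252) + a*(252*t^2 - 252*t)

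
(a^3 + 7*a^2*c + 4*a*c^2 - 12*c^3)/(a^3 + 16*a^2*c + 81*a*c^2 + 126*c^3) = (a^2 + a*c - 2*c^2)/(a^2 + 10*a*c + 21*c^2)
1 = 1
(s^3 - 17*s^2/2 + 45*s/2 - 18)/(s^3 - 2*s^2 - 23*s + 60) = (s - 3/2)/(s + 5)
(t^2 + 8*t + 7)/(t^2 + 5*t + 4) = (t + 7)/(t + 4)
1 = 1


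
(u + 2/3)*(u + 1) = u^2 + 5*u/3 + 2/3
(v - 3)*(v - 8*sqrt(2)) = v^2 - 8*sqrt(2)*v - 3*v + 24*sqrt(2)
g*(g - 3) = g^2 - 3*g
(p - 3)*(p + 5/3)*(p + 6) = p^3 + 14*p^2/3 - 13*p - 30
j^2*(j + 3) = j^3 + 3*j^2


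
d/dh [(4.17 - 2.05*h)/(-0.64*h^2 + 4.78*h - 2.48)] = (-1.312*h^2 + 5.3376*h - 14.8486)/(0.4096*h^4 - 6.1184*h^3 + 26.0228*h^2 - 23.7088*h + 6.1504)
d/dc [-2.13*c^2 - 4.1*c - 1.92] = -4.26*c - 4.1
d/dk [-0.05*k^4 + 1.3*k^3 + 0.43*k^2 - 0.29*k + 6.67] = -0.2*k^3 + 3.9*k^2 + 0.86*k - 0.29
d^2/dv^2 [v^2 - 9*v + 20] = 2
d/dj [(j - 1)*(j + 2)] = 2*j + 1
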